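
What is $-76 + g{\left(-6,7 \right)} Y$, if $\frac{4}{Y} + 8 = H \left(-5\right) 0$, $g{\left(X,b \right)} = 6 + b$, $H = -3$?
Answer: $- \frac{165}{2} \approx -82.5$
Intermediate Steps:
$Y = - \frac{1}{2}$ ($Y = \frac{4}{-8 + \left(-3\right) \left(-5\right) 0} = \frac{4}{-8 + 15 \cdot 0} = \frac{4}{-8 + 0} = \frac{4}{-8} = 4 \left(- \frac{1}{8}\right) = - \frac{1}{2} \approx -0.5$)
$-76 + g{\left(-6,7 \right)} Y = -76 + \left(6 + 7\right) \left(- \frac{1}{2}\right) = -76 + 13 \left(- \frac{1}{2}\right) = -76 - \frac{13}{2} = - \frac{165}{2}$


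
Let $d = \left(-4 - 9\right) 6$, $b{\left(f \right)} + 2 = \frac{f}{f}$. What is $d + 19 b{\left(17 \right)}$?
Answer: $-97$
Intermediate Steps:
$b{\left(f \right)} = -1$ ($b{\left(f \right)} = -2 + \frac{f}{f} = -2 + 1 = -1$)
$d = -78$ ($d = \left(-13\right) 6 = -78$)
$d + 19 b{\left(17 \right)} = -78 + 19 \left(-1\right) = -78 - 19 = -97$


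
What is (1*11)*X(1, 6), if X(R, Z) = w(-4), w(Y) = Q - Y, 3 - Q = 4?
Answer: 33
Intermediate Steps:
Q = -1 (Q = 3 - 1*4 = 3 - 4 = -1)
w(Y) = -1 - Y
X(R, Z) = 3 (X(R, Z) = -1 - 1*(-4) = -1 + 4 = 3)
(1*11)*X(1, 6) = (1*11)*3 = 11*3 = 33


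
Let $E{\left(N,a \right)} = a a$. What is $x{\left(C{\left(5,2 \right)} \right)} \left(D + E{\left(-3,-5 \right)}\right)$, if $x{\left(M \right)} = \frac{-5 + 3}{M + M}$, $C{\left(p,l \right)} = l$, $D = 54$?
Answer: $- \frac{79}{2} \approx -39.5$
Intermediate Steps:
$E{\left(N,a \right)} = a^{2}$
$x{\left(M \right)} = - \frac{1}{M}$ ($x{\left(M \right)} = - \frac{2}{2 M} = - 2 \frac{1}{2 M} = - \frac{1}{M}$)
$x{\left(C{\left(5,2 \right)} \right)} \left(D + E{\left(-3,-5 \right)}\right) = - \frac{1}{2} \left(54 + \left(-5\right)^{2}\right) = \left(-1\right) \frac{1}{2} \left(54 + 25\right) = \left(- \frac{1}{2}\right) 79 = - \frac{79}{2}$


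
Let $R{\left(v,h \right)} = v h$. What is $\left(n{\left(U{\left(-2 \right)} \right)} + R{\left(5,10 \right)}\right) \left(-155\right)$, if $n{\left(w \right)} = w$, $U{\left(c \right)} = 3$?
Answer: $-8215$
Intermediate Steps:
$R{\left(v,h \right)} = h v$
$\left(n{\left(U{\left(-2 \right)} \right)} + R{\left(5,10 \right)}\right) \left(-155\right) = \left(3 + 10 \cdot 5\right) \left(-155\right) = \left(3 + 50\right) \left(-155\right) = 53 \left(-155\right) = -8215$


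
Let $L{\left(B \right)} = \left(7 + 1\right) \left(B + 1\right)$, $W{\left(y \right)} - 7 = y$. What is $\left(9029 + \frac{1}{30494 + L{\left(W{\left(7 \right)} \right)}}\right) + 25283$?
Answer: $\frac{1050427569}{30614} \approx 34312.0$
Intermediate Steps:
$W{\left(y \right)} = 7 + y$
$L{\left(B \right)} = 8 + 8 B$ ($L{\left(B \right)} = 8 \left(1 + B\right) = 8 + 8 B$)
$\left(9029 + \frac{1}{30494 + L{\left(W{\left(7 \right)} \right)}}\right) + 25283 = \left(9029 + \frac{1}{30494 + \left(8 + 8 \left(7 + 7\right)\right)}\right) + 25283 = \left(9029 + \frac{1}{30494 + \left(8 + 8 \cdot 14\right)}\right) + 25283 = \left(9029 + \frac{1}{30494 + \left(8 + 112\right)}\right) + 25283 = \left(9029 + \frac{1}{30494 + 120}\right) + 25283 = \left(9029 + \frac{1}{30614}\right) + 25283 = \frac{276413807}{30614} + 25283 = \frac{1050427569}{30614}$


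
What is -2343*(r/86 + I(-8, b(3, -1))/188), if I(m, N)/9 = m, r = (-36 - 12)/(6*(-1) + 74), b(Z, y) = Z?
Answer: 31489920/34357 ≈ 916.55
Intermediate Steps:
r = -12/17 (r = -48/(-6 + 74) = -48/68 = -48*1/68 = -12/17 ≈ -0.70588)
I(m, N) = 9*m
-2343*(r/86 + I(-8, b(3, -1))/188) = -2343*(-12/17/86 + (9*(-8))/188) = -2343*(-12/17*1/86 - 72*1/188) = -2343*(-6/731 - 18/47) = -2343*(-13440/34357) = 31489920/34357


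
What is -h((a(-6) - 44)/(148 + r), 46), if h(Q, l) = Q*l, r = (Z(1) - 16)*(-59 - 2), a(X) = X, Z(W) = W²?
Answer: 2300/1063 ≈ 2.1637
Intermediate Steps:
r = 915 (r = (1² - 16)*(-59 - 2) = (1 - 16)*(-61) = -15*(-61) = 915)
-h((a(-6) - 44)/(148 + r), 46) = -(-6 - 44)/(148 + 915)*46 = -(-50/1063)*46 = -(-50*1/1063)*46 = -(-50)*46/1063 = -1*(-2300/1063) = 2300/1063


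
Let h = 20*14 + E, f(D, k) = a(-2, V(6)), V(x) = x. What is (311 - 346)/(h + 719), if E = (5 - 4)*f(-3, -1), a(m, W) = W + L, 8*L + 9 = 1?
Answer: -35/1004 ≈ -0.034861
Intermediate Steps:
L = -1 (L = -9/8 + (⅛)*1 = -9/8 + ⅛ = -1)
a(m, W) = -1 + W (a(m, W) = W - 1 = -1 + W)
f(D, k) = 5 (f(D, k) = -1 + 6 = 5)
E = 5 (E = (5 - 4)*5 = 1*5 = 5)
h = 285 (h = 20*14 + 5 = 280 + 5 = 285)
(311 - 346)/(h + 719) = (311 - 346)/(285 + 719) = -35/1004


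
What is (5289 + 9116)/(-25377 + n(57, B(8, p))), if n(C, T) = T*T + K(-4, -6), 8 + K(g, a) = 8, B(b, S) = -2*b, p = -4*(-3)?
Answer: -14405/25121 ≈ -0.57342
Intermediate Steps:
p = 12
K(g, a) = 0 (K(g, a) = -8 + 8 = 0)
n(C, T) = T² (n(C, T) = T*T + 0 = T² + 0 = T²)
(5289 + 9116)/(-25377 + n(57, B(8, p))) = (5289 + 9116)/(-25377 + (-2*8)²) = 14405/(-25377 + (-16)²) = 14405/(-25377 + 256) = 14405/(-25121) = 14405*(-1/25121) = -14405/25121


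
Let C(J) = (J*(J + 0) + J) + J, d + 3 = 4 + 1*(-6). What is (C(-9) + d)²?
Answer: 3364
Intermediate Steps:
d = -5 (d = -3 + (4 + 1*(-6)) = -3 + (4 - 6) = -3 - 2 = -5)
C(J) = J² + 2*J (C(J) = (J*J + J) + J = (J² + J) + J = (J + J²) + J = J² + 2*J)
(C(-9) + d)² = (-9*(2 - 9) - 5)² = (-9*(-7) - 5)² = (63 - 5)² = 58² = 3364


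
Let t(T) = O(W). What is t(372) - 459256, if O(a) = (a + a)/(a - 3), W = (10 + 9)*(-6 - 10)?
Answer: -140990984/307 ≈ -4.5925e+5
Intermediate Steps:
W = -304 (W = 19*(-16) = -304)
O(a) = 2*a/(-3 + a) (O(a) = (2*a)/(-3 + a) = 2*a/(-3 + a))
t(T) = 608/307 (t(T) = 2*(-304)/(-3 - 304) = 2*(-304)/(-307) = 2*(-304)*(-1/307) = 608/307)
t(372) - 459256 = 608/307 - 459256 = -140990984/307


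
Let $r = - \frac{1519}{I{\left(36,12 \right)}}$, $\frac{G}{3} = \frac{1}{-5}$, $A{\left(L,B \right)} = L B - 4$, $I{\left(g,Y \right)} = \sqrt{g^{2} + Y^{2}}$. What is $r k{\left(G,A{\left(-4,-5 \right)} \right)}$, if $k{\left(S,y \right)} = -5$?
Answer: $\frac{1519 \sqrt{10}}{24} \approx 200.15$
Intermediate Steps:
$I{\left(g,Y \right)} = \sqrt{Y^{2} + g^{2}}$
$A{\left(L,B \right)} = -4 + B L$ ($A{\left(L,B \right)} = B L - 4 = -4 + B L$)
$G = - \frac{3}{5}$ ($G = \frac{3}{-5} = 3 \left(- \frac{1}{5}\right) = - \frac{3}{5} \approx -0.6$)
$r = - \frac{1519 \sqrt{10}}{120}$ ($r = - \frac{1519}{\sqrt{12^{2} + 36^{2}}} = - \frac{1519}{\sqrt{144 + 1296}} = - \frac{1519}{\sqrt{1440}} = - \frac{1519}{12 \sqrt{10}} = - 1519 \frac{\sqrt{10}}{120} = - \frac{1519 \sqrt{10}}{120} \approx -40.029$)
$r k{\left(G,A{\left(-4,-5 \right)} \right)} = - \frac{1519 \sqrt{10}}{120} \left(-5\right) = \frac{1519 \sqrt{10}}{24}$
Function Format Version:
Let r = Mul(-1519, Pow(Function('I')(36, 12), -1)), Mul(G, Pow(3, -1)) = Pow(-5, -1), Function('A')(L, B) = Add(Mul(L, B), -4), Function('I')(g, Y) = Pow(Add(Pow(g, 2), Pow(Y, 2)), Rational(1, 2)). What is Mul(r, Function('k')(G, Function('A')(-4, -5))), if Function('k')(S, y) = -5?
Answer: Mul(Rational(1519, 24), Pow(10, Rational(1, 2))) ≈ 200.15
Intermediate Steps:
Function('I')(g, Y) = Pow(Add(Pow(Y, 2), Pow(g, 2)), Rational(1, 2))
Function('A')(L, B) = Add(-4, Mul(B, L)) (Function('A')(L, B) = Add(Mul(B, L), -4) = Add(-4, Mul(B, L)))
G = Rational(-3, 5) (G = Mul(3, Pow(-5, -1)) = Mul(3, Rational(-1, 5)) = Rational(-3, 5) ≈ -0.60000)
r = Mul(Rational(-1519, 120), Pow(10, Rational(1, 2))) (r = Mul(-1519, Pow(Pow(Add(Pow(12, 2), Pow(36, 2)), Rational(1, 2)), -1)) = Mul(-1519, Pow(Pow(Add(144, 1296), Rational(1, 2)), -1)) = Mul(-1519, Pow(Pow(1440, Rational(1, 2)), -1)) = Mul(-1519, Pow(Mul(12, Pow(10, Rational(1, 2))), -1)) = Mul(-1519, Mul(Rational(1, 120), Pow(10, Rational(1, 2)))) = Mul(Rational(-1519, 120), Pow(10, Rational(1, 2))) ≈ -40.029)
Mul(r, Function('k')(G, Function('A')(-4, -5))) = Mul(Mul(Rational(-1519, 120), Pow(10, Rational(1, 2))), -5) = Mul(Rational(1519, 24), Pow(10, Rational(1, 2)))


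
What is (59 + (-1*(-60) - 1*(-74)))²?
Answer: 37249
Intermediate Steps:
(59 + (-1*(-60) - 1*(-74)))² = (59 + (60 + 74))² = (59 + 134)² = 193² = 37249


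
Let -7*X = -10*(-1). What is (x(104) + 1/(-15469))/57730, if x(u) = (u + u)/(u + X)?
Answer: 11261073/320596107830 ≈ 3.5125e-5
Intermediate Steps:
X = -10/7 (X = -(-10)*(-1)/7 = -⅐*10 = -10/7 ≈ -1.4286)
x(u) = 2*u/(-10/7 + u) (x(u) = (u + u)/(u - 10/7) = (2*u)/(-10/7 + u) = 2*u/(-10/7 + u))
(x(104) + 1/(-15469))/57730 = (14*104/(-10 + 7*104) + 1/(-15469))/57730 = (14*104/(-10 + 728) - 1/15469)*(1/57730) = (14*104/718 - 1/15469)*(1/57730) = (14*104*(1/718) - 1/15469)*(1/57730) = (728/359 - 1/15469)*(1/57730) = (11261073/5553371)*(1/57730) = 11261073/320596107830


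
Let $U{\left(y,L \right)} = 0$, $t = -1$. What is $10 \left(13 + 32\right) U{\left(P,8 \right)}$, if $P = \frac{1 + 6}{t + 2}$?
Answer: $0$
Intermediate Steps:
$P = 7$ ($P = \frac{1 + 6}{-1 + 2} = \frac{7}{1} = 7 \cdot 1 = 7$)
$10 \left(13 + 32\right) U{\left(P,8 \right)} = 10 \left(13 + 32\right) 0 = 10 \cdot 45 \cdot 0 = 450 \cdot 0 = 0$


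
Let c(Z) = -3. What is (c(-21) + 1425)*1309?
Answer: 1861398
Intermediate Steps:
(c(-21) + 1425)*1309 = (-3 + 1425)*1309 = 1422*1309 = 1861398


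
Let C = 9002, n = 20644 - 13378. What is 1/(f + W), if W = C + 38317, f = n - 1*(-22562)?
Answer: 1/77147 ≈ 1.2962e-5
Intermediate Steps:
n = 7266
f = 29828 (f = 7266 - 1*(-22562) = 7266 + 22562 = 29828)
W = 47319 (W = 9002 + 38317 = 47319)
1/(f + W) = 1/(29828 + 47319) = 1/77147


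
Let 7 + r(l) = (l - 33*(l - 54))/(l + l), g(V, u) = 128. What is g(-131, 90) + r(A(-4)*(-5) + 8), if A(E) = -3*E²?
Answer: 26931/248 ≈ 108.59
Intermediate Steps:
r(l) = -7 + (1782 - 32*l)/(2*l) (r(l) = -7 + (l - 33*(l - 54))/(l + l) = -7 + (l - 33*(-54 + l))/((2*l)) = -7 + (l + (1782 - 33*l))*(1/(2*l)) = -7 + (1782 - 32*l)*(1/(2*l)) = -7 + (1782 - 32*l)/(2*l))
g(-131, 90) + r(A(-4)*(-5) + 8) = 128 + (-23 + 891/(-3*(-4)²*(-5) + 8)) = 128 + (-23 + 891/(-3*16*(-5) + 8)) = 128 + (-23 + 891/(-48*(-5) + 8)) = 128 + (-23 + 891/(240 + 8)) = 128 + (-23 + 891/248) = 128 - 4813/248 = 26931/248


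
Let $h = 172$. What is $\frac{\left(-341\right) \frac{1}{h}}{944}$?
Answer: $- \frac{341}{162368} \approx -0.0021002$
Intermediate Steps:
$\frac{\left(-341\right) \frac{1}{h}}{944} = \frac{\left(-341\right) \frac{1}{172}}{944} = \left(-341\right) \frac{1}{172} \cdot \frac{1}{944} = \left(- \frac{341}{172}\right) \frac{1}{944} = - \frac{341}{162368}$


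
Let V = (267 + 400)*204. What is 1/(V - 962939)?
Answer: -1/826871 ≈ -1.2094e-6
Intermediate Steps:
V = 136068 (V = 667*204 = 136068)
1/(V - 962939) = 1/(136068 - 962939) = 1/(-826871) = -1/826871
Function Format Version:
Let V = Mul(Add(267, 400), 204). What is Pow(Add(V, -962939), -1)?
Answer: Rational(-1, 826871) ≈ -1.2094e-6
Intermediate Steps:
V = 136068 (V = Mul(667, 204) = 136068)
Pow(Add(V, -962939), -1) = Pow(Add(136068, -962939), -1) = Pow(-826871, -1) = Rational(-1, 826871)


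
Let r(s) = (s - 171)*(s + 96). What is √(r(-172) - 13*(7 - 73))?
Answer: √26926 ≈ 164.09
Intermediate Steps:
r(s) = (-171 + s)*(96 + s)
√(r(-172) - 13*(7 - 73)) = √((-16416 + (-172)² - 75*(-172)) - 13*(7 - 73)) = √((-16416 + 29584 + 12900) - 13*(-66)) = √(26068 + 858) = √26926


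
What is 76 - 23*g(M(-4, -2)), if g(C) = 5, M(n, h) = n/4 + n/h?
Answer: -39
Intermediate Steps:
M(n, h) = n/4 + n/h (M(n, h) = n*(¼) + n/h = n/4 + n/h)
76 - 23*g(M(-4, -2)) = 76 - 23*5 = 76 - 115 = -39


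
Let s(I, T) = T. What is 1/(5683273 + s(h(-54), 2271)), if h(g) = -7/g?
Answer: 1/5685544 ≈ 1.7588e-7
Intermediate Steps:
1/(5683273 + s(h(-54), 2271)) = 1/(5683273 + 2271) = 1/5685544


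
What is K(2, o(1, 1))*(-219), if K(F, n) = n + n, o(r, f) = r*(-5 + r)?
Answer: 1752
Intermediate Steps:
K(F, n) = 2*n
K(2, o(1, 1))*(-219) = (2*(1*(-5 + 1)))*(-219) = (2*(1*(-4)))*(-219) = (2*(-4))*(-219) = -8*(-219) = 1752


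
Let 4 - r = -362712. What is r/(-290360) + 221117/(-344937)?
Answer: -47329425253/25038976830 ≈ -1.8902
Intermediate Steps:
r = 362716 (r = 4 - 1*(-362712) = 4 + 362712 = 362716)
r/(-290360) + 221117/(-344937) = 362716/(-290360) + 221117/(-344937) = 362716*(-1/290360) + 221117*(-1/344937) = -90679/72590 - 221117/344937 = -47329425253/25038976830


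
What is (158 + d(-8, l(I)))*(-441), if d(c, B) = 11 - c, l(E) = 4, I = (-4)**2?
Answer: -78057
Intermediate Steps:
I = 16
(158 + d(-8, l(I)))*(-441) = (158 + (11 - 1*(-8)))*(-441) = (158 + (11 + 8))*(-441) = (158 + 19)*(-441) = 177*(-441) = -78057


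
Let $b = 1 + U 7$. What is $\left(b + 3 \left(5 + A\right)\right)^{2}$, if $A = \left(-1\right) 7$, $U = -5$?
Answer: $1600$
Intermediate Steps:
$b = -34$ ($b = 1 - 35 = -34$)
$A = -7$
$\left(b + 3 \left(5 + A\right)\right)^{2} = \left(-34 + 3 \left(5 - 7\right)\right)^{2} = \left(-34 + 3 \left(-2\right)\right)^{2} = \left(-34 - 6\right)^{2} = \left(-40\right)^{2} = 1600$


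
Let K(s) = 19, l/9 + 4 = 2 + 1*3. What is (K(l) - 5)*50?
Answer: 700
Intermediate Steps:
l = 9 (l = -36 + 9*(2 + 1*3) = -36 + 9*(2 + 3) = -36 + 9*5 = -36 + 45 = 9)
(K(l) - 5)*50 = (19 - 5)*50 = 14*50 = 700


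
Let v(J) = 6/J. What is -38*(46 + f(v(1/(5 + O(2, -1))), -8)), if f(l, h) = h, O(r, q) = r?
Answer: -1444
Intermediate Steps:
-38*(46 + f(v(1/(5 + O(2, -1))), -8)) = -38*(46 - 8) = -38*38 = -1444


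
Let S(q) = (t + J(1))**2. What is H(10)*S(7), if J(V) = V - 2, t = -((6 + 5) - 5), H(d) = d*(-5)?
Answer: -2450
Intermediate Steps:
H(d) = -5*d
t = -6 (t = -(11 - 5) = -1*6 = -6)
J(V) = -2 + V
S(q) = 49 (S(q) = (-6 + (-2 + 1))**2 = (-6 - 1)**2 = (-7)**2 = 49)
H(10)*S(7) = -5*10*49 = -50*49 = -2450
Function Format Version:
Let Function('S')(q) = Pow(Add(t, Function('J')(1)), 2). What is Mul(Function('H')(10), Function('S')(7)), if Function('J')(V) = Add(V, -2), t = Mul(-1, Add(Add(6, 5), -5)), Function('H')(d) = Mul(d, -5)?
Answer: -2450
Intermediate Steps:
Function('H')(d) = Mul(-5, d)
t = -6 (t = Mul(-1, Add(11, -5)) = Mul(-1, 6) = -6)
Function('J')(V) = Add(-2, V)
Function('S')(q) = 49 (Function('S')(q) = Pow(Add(-6, Add(-2, 1)), 2) = Pow(Add(-6, -1), 2) = Pow(-7, 2) = 49)
Mul(Function('H')(10), Function('S')(7)) = Mul(Mul(-5, 10), 49) = Mul(-50, 49) = -2450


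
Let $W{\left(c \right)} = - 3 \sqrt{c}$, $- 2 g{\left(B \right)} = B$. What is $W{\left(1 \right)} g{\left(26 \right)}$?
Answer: $39$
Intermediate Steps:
$g{\left(B \right)} = - \frac{B}{2}$
$W{\left(1 \right)} g{\left(26 \right)} = - 3 \sqrt{1} \left(\left(- \frac{1}{2}\right) 26\right) = \left(-3\right) 1 \left(-13\right) = \left(-3\right) \left(-13\right) = 39$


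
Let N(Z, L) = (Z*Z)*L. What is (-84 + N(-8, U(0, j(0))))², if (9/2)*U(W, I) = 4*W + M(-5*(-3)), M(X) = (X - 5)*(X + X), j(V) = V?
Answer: 157452304/9 ≈ 1.7495e+7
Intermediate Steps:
M(X) = 2*X*(-5 + X) (M(X) = (-5 + X)*(2*X) = 2*X*(-5 + X))
U(W, I) = 200/3 + 8*W/9 (U(W, I) = 2*(4*W + 2*(-5*(-3))*(-5 - 5*(-3)))/9 = 2*(4*W + 2*15*(-5 + 15))/9 = 2*(4*W + 2*15*10)/9 = 2*(4*W + 300)/9 = 2*(300 + 4*W)/9 = 200/3 + 8*W/9)
N(Z, L) = L*Z² (N(Z, L) = Z²*L = L*Z²)
(-84 + N(-8, U(0, j(0))))² = (-84 + (200/3 + (8/9)*0)*(-8)²)² = (-84 + (200/3 + 0)*64)² = (-84 + (200/3)*64)² = (-84 + 12800/3)² = (12548/3)² = 157452304/9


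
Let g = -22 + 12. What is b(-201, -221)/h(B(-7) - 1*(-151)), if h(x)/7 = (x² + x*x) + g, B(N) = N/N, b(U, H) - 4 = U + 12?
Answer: -185/323386 ≈ -0.00057207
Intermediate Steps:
g = -10
b(U, H) = 16 + U (b(U, H) = 4 + (U + 12) = 4 + (12 + U) = 16 + U)
B(N) = 1
h(x) = -70 + 14*x² (h(x) = 7*((x² + x*x) - 10) = 7*((x² + x²) - 10) = 7*(2*x² - 10) = 7*(-10 + 2*x²) = -70 + 14*x²)
b(-201, -221)/h(B(-7) - 1*(-151)) = (16 - 201)/(-70 + 14*(1 - 1*(-151))²) = -185/(-70 + 14*(1 + 151)²) = -185/(-70 + 14*152²) = -185/(-70 + 14*23104) = -185/(-70 + 323456) = -185/323386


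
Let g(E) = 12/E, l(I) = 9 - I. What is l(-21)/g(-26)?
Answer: -65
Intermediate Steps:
l(-21)/g(-26) = (9 - 1*(-21))/((12/(-26))) = (9 + 21)/((12*(-1/26))) = 30/(-6/13) = 30*(-13/6) = -65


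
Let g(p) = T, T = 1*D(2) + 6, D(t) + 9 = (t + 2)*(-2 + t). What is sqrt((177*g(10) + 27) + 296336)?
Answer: 2*sqrt(73958) ≈ 543.90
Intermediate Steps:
D(t) = -9 + (-2 + t)*(2 + t) (D(t) = -9 + (t + 2)*(-2 + t) = -9 + (2 + t)*(-2 + t) = -9 + (-2 + t)*(2 + t))
T = -3 (T = 1*(-13 + 2**2) + 6 = 1*(-13 + 4) + 6 = 1*(-9) + 6 = -9 + 6 = -3)
g(p) = -3
sqrt((177*g(10) + 27) + 296336) = sqrt((177*(-3) + 27) + 296336) = sqrt((-531 + 27) + 296336) = sqrt(-504 + 296336) = sqrt(295832) = 2*sqrt(73958)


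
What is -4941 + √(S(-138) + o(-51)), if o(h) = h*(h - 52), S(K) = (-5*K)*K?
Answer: -4941 + I*√89967 ≈ -4941.0 + 299.94*I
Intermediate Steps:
S(K) = -5*K²
o(h) = h*(-52 + h)
-4941 + √(S(-138) + o(-51)) = -4941 + √(-5*(-138)² - 51*(-52 - 51)) = -4941 + √(-5*19044 - 51*(-103)) = -4941 + √(-95220 + 5253) = -4941 + √(-89967) = -4941 + I*√89967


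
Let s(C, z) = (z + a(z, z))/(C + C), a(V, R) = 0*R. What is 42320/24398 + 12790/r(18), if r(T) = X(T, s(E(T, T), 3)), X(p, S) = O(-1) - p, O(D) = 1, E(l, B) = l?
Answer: -155665490/207383 ≈ -750.62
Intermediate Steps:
a(V, R) = 0
s(C, z) = z/(2*C) (s(C, z) = (z + 0)/(C + C) = z/((2*C)) = z*(1/(2*C)) = z/(2*C))
X(p, S) = 1 - p
r(T) = 1 - T
42320/24398 + 12790/r(18) = 42320/24398 + 12790/(1 - 1*18) = 42320*(1/24398) + 12790/(1 - 18) = 21160/12199 + 12790/(-17) = 21160/12199 + 12790*(-1/17) = 21160/12199 - 12790/17 = -155665490/207383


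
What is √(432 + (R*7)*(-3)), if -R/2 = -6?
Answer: 6*√5 ≈ 13.416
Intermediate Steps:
R = 12 (R = -2*(-6) = 12)
√(432 + (R*7)*(-3)) = √(432 + (12*7)*(-3)) = √(432 + 84*(-3)) = √(432 - 252) = √180 = 6*√5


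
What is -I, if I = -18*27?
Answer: 486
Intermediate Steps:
I = -486
-I = -1*(-486) = 486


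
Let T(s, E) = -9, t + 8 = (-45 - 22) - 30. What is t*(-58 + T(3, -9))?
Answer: 7035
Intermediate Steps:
t = -105 (t = -8 + ((-45 - 22) - 30) = -8 + (-67 - 30) = -8 - 97 = -105)
t*(-58 + T(3, -9)) = -105*(-58 - 9) = -105*(-67) = 7035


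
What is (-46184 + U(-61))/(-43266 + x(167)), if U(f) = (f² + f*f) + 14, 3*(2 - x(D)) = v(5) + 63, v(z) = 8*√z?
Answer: 3017414664/3372464141 - 929472*√5/16862320705 ≈ 0.89460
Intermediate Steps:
x(D) = -19 - 8*√5/3 (x(D) = 2 - (8*√5 + 63)/3 = 2 - (63 + 8*√5)/3 = 2 + (-21 - 8*√5/3) = -19 - 8*√5/3)
U(f) = 14 + 2*f² (U(f) = (f² + f²) + 14 = 2*f² + 14 = 14 + 2*f²)
(-46184 + U(-61))/(-43266 + x(167)) = (-46184 + (14 + 2*(-61)²))/(-43266 + (-19 - 8*√5/3)) = (-46184 + (14 + 2*3721))/(-43285 - 8*√5/3) = (-46184 + (14 + 7442))/(-43285 - 8*√5/3) = (-46184 + 7456)/(-43285 - 8*√5/3) = -38728/(-43285 - 8*√5/3)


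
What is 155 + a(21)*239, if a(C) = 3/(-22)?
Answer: 2693/22 ≈ 122.41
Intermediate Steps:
a(C) = -3/22 (a(C) = 3*(-1/22) = -3/22)
155 + a(21)*239 = 155 - 3/22*239 = 155 - 717/22 = 2693/22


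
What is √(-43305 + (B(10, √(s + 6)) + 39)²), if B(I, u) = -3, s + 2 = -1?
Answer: I*√42009 ≈ 204.96*I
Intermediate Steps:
s = -3 (s = -2 - 1 = -3)
√(-43305 + (B(10, √(s + 6)) + 39)²) = √(-43305 + (-3 + 39)²) = √(-43305 + 36²) = √(-43305 + 1296) = √(-42009) = I*√42009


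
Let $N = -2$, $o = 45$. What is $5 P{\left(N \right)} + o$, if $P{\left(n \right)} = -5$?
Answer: $20$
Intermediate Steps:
$5 P{\left(N \right)} + o = 5 \left(-5\right) + 45 = -25 + 45 = 20$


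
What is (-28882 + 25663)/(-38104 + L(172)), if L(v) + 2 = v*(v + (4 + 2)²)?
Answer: 3219/2330 ≈ 1.3815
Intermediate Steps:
L(v) = -2 + v*(36 + v) (L(v) = -2 + v*(v + (4 + 2)²) = -2 + v*(v + 6²) = -2 + v*(v + 36) = -2 + v*(36 + v))
(-28882 + 25663)/(-38104 + L(172)) = (-28882 + 25663)/(-38104 + (-2 + 172² + 36*172)) = -3219/(-38104 + (-2 + 29584 + 6192)) = -3219/(-38104 + 35774) = -3219/(-2330) = -3219*(-1/2330) = 3219/2330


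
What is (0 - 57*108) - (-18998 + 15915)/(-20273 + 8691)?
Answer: -71301875/11582 ≈ -6156.3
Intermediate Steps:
(0 - 57*108) - (-18998 + 15915)/(-20273 + 8691) = (0 - 6156) - (-3083)/(-11582) = -6156 - (-3083)*(-1)/11582 = -6156 - 1*3083/11582 = -6156 - 3083/11582 = -71301875/11582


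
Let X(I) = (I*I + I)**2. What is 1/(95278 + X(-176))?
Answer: 1/948735278 ≈ 1.0540e-9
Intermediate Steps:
X(I) = (I + I**2)**2 (X(I) = (I**2 + I)**2 = (I + I**2)**2)
1/(95278 + X(-176)) = 1/(95278 + (-176)**2*(1 - 176)**2) = 1/(95278 + 30976*(-175)**2) = 1/(95278 + 30976*30625) = 1/(95278 + 948640000) = 1/948735278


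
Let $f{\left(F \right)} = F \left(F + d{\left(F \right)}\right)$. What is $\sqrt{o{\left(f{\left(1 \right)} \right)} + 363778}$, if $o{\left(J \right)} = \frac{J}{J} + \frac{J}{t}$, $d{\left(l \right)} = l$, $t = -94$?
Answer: $\frac{2 \sqrt{200896941}}{47} \approx 603.14$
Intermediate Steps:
$f{\left(F \right)} = 2 F^{2}$ ($f{\left(F \right)} = F \left(F + F\right) = F 2 F = 2 F^{2}$)
$o{\left(J \right)} = 1 - \frac{J}{94}$ ($o{\left(J \right)} = \frac{J}{J} + \frac{J}{-94} = 1 + J \left(- \frac{1}{94}\right) = 1 - \frac{J}{94}$)
$\sqrt{o{\left(f{\left(1 \right)} \right)} + 363778} = \sqrt{\left(1 - \frac{2 \cdot 1^{2}}{94}\right) + 363778} = \sqrt{\left(1 - \frac{2 \cdot 1}{94}\right) + 363778} = \sqrt{\left(1 - \frac{1}{47}\right) + 363778} = \sqrt{\frac{46}{47} + 363778} = \sqrt{\frac{17097612}{47}} = \frac{2 \sqrt{200896941}}{47}$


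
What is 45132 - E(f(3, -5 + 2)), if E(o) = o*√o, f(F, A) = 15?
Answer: 45132 - 15*√15 ≈ 45074.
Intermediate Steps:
E(o) = o^(3/2)
45132 - E(f(3, -5 + 2)) = 45132 - 15^(3/2) = 45132 - 15*√15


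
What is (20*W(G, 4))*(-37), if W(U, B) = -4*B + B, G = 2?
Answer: 8880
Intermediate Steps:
W(U, B) = -3*B
(20*W(G, 4))*(-37) = (20*(-3*4))*(-37) = (20*(-12))*(-37) = -240*(-37) = 8880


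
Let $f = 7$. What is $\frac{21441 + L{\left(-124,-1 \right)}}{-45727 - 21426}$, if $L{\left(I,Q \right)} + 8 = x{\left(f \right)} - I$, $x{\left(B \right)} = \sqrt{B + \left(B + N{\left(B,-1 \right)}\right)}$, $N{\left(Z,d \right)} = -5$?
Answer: $- \frac{21560}{67153} \approx -0.32106$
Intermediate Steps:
$x{\left(B \right)} = \sqrt{-5 + 2 B}$ ($x{\left(B \right)} = \sqrt{B + \left(B - 5\right)} = \sqrt{B + \left(-5 + B\right)} = \sqrt{-5 + 2 B}$)
$L{\left(I,Q \right)} = -5 - I$ ($L{\left(I,Q \right)} = -8 - \left(I - \sqrt{-5 + 2 \cdot 7}\right) = -8 - \left(I - \sqrt{-5 + 14}\right) = -8 - \left(-3 + I\right) = -5 - I$)
$\frac{21441 + L{\left(-124,-1 \right)}}{-45727 - 21426} = \frac{21441 - -119}{-45727 - 21426} = \frac{21441 + \left(-5 + 124\right)}{-67153} = \left(21441 + 119\right) \left(- \frac{1}{67153}\right) = 21560 \left(- \frac{1}{67153}\right) = - \frac{21560}{67153}$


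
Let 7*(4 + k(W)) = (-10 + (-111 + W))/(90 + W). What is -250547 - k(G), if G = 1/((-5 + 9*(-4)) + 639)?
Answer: -94391251264/376747 ≈ -2.5054e+5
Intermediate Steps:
G = 1/598 (G = 1/((-5 - 36) + 639) = 1/(-41 + 639) = 1/598 ≈ 0.0016722)
k(W) = -4 + (-121 + W)/(7*(90 + W)) (k(W) = -4 + ((-10 + (-111 + W))/(90 + W))/7 = -4 + ((-121 + W)/(90 + W))/7 = -4 + (-121 + W)/(7*(90 + W)))
-250547 - k(G) = -250547 - (-2641 - 27*1/598)/(7*(90 + 1/598)) = -250547 - (-2641 - 27/598)/(7*53821/598) = -250547 - 598*(-1579345)/(7*53821*598) = -250547 - 1*(-1579345/376747) = -250547 + 1579345/376747 = -94391251264/376747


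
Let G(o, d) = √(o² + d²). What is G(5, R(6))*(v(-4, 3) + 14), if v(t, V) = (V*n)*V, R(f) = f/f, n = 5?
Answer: 59*√26 ≈ 300.84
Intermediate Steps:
R(f) = 1
v(t, V) = 5*V² (v(t, V) = (V*5)*V = (5*V)*V = 5*V²)
G(o, d) = √(d² + o²)
G(5, R(6))*(v(-4, 3) + 14) = √(1² + 5²)*(5*3² + 14) = √(1 + 25)*(5*9 + 14) = √26*(45 + 14) = √26*59 = 59*√26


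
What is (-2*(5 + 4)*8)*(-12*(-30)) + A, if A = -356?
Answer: -52196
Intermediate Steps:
(-2*(5 + 4)*8)*(-12*(-30)) + A = (-2*(5 + 4)*8)*(-12*(-30)) - 356 = (-2*9*8)*360 - 356 = -18*8*360 - 356 = -144*360 - 356 = -51840 - 356 = -52196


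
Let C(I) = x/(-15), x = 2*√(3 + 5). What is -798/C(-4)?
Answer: 5985*√2/4 ≈ 2116.0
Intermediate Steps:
x = 4*√2 (x = 2*√8 = 2*(2*√2) = 4*√2 ≈ 5.6569)
C(I) = -4*√2/15 (C(I) = (4*√2)/(-15) = (4*√2)*(-1/15) = -4*√2/15)
-798/C(-4) = -798*(-15*√2/8) = -(-5985)*√2/4 = 5985*√2/4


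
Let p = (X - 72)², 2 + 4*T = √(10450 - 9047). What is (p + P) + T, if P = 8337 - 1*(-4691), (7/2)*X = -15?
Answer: 1847007/98 + √1403/4 ≈ 18856.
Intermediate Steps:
X = -30/7 (X = (2/7)*(-15) = -30/7 ≈ -4.2857)
P = 13028 (P = 8337 + 4691 = 13028)
T = -½ + √1403/4 (T = -½ + √(10450 - 9047)/4 = -½ + √1403/4 ≈ 8.8642)
p = 285156/49 (p = (-30/7 - 72)² = (-534/7)² = 285156/49 ≈ 5819.5)
(p + P) + T = (285156/49 + 13028) + (-½ + √1403/4) = 923528/49 + (-½ + √1403/4) = 1847007/98 + √1403/4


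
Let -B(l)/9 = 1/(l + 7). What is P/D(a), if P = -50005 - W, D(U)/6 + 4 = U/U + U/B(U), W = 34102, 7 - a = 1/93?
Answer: 2182324329/2158346 ≈ 1011.1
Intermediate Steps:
a = 650/93 (a = 7 - 1/93 = 650/93 ≈ 6.9893)
B(l) = -9/(7 + l) (B(l) = -9/(l + 7) = -9/(7 + l))
D(U) = -18 + 6*U*(-7/9 - U/9) (D(U) = -24 + 6*(U/U + U/((-9/(7 + U)))) = -24 + 6*(1 + U*(-7/9 - U/9)) = -24 + (6 + 6*U*(-7/9 - U/9)) = -18 + 6*U*(-7/9 - U/9))
P = -84107 (P = -50005 - 1*34102 = -50005 - 34102 = -84107)
P/D(a) = -84107/(-18 - ⅔*650/93*(7 + 650/93)) = -84107/(-18 - ⅔*650/93*1301/93) = -84107/(-18 - 1691300/25947) = -84107/(-2158346/25947) = -84107*(-25947/2158346) = 2182324329/2158346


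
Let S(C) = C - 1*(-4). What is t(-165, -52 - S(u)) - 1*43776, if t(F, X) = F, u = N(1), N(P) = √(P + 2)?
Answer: -43941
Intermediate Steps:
N(P) = √(2 + P)
u = √3 (u = √(2 + 1) = √3 ≈ 1.7320)
S(C) = 4 + C (S(C) = C + 4 = 4 + C)
t(-165, -52 - S(u)) - 1*43776 = -165 - 1*43776 = -165 - 43776 = -43941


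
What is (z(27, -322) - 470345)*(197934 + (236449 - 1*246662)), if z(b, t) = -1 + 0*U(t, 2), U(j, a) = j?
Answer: -88293821466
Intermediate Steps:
z(b, t) = -1 (z(b, t) = -1 + 0*t = -1 + 0 = -1)
(z(27, -322) - 470345)*(197934 + (236449 - 1*246662)) = (-1 - 470345)*(197934 + (236449 - 1*246662)) = -470346*(197934 + (236449 - 246662)) = -470346*(197934 - 10213) = -470346*187721 = -88293821466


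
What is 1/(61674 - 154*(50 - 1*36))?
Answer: 1/59518 ≈ 1.6802e-5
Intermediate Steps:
1/(61674 - 154*(50 - 1*36)) = 1/(61674 - 154*(50 - 36)) = 1/(61674 - 154*14) = 1/(61674 - 2156) = 1/59518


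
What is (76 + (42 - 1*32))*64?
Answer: 5504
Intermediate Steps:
(76 + (42 - 1*32))*64 = (76 + (42 - 32))*64 = (76 + 10)*64 = 86*64 = 5504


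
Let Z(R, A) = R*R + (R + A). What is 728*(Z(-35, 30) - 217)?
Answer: 730184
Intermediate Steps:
Z(R, A) = A + R + R² (Z(R, A) = R² + (A + R) = A + R + R²)
728*(Z(-35, 30) - 217) = 728*((30 - 35 + (-35)²) - 217) = 728*((30 - 35 + 1225) - 217) = 728*(1220 - 217) = 728*1003 = 730184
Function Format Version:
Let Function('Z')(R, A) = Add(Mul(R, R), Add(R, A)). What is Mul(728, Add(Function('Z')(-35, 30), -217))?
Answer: 730184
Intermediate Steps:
Function('Z')(R, A) = Add(A, R, Pow(R, 2)) (Function('Z')(R, A) = Add(Pow(R, 2), Add(A, R)) = Add(A, R, Pow(R, 2)))
Mul(728, Add(Function('Z')(-35, 30), -217)) = Mul(728, Add(Add(30, -35, Pow(-35, 2)), -217)) = Mul(728, Add(Add(30, -35, 1225), -217)) = Mul(728, Add(1220, -217)) = Mul(728, 1003) = 730184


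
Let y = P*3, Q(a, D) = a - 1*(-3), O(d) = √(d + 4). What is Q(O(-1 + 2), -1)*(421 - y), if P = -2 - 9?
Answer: 1362 + 454*√5 ≈ 2377.2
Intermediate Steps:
O(d) = √(4 + d)
Q(a, D) = 3 + a (Q(a, D) = a + 3 = 3 + a)
P = -11
y = -33 (y = -11*3 = -33)
Q(O(-1 + 2), -1)*(421 - y) = (3 + √(4 + (-1 + 2)))*(421 - 1*(-33)) = (3 + √(4 + 1))*(421 + 33) = (3 + √5)*454 = 1362 + 454*√5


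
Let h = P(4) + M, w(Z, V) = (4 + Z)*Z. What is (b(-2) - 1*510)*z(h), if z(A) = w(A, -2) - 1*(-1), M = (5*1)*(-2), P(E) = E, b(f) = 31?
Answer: -6227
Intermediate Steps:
w(Z, V) = Z*(4 + Z)
M = -10 (M = 5*(-2) = -10)
h = -6 (h = 4 - 10 = -6)
z(A) = 1 + A*(4 + A) (z(A) = A*(4 + A) - 1*(-1) = A*(4 + A) + 1 = 1 + A*(4 + A))
(b(-2) - 1*510)*z(h) = (31 - 1*510)*(1 - 6*(4 - 6)) = (31 - 510)*(1 - 6*(-2)) = -479*(1 + 12) = -479*13 = -6227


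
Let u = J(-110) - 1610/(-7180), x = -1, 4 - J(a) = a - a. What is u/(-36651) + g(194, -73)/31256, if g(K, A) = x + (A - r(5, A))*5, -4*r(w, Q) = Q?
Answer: -8085016219/548343136672 ≈ -0.014744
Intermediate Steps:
r(w, Q) = -Q/4
J(a) = 4 (J(a) = 4 - (a - a) = 4 - 1*0 = 4 + 0 = 4)
u = 3033/718 (u = 4 - 1610/(-7180) = 4 - 1610*(-1/7180) = 4 + 161/718 = 3033/718 ≈ 4.2242)
g(K, A) = -1 + 25*A/4 (g(K, A) = -1 + (A - (-1)*A/4)*5 = -1 + (A + A/4)*5 = -1 + (5*A/4)*5 = -1 + 25*A/4)
u/(-36651) + g(194, -73)/31256 = (3033/718)/(-36651) + (-1 + (25/4)*(-73))/31256 = (3033/718)*(-1/36651) + (-1 - 1825/4)*(1/31256) = -1011/8771806 - 1829/4*1/31256 = -1011/8771806 - 1829/125024 = -8085016219/548343136672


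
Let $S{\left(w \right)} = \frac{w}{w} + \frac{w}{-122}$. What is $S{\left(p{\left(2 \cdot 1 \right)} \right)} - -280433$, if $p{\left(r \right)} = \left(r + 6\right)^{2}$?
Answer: $\frac{17106442}{61} \approx 2.8043 \cdot 10^{5}$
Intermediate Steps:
$p{\left(r \right)} = \left(6 + r\right)^{2}$
$S{\left(w \right)} = 1 - \frac{w}{122}$ ($S{\left(w \right)} = 1 + w \left(- \frac{1}{122}\right) = 1 - \frac{w}{122}$)
$S{\left(p{\left(2 \cdot 1 \right)} \right)} - -280433 = \left(1 - \frac{\left(6 + 2 \cdot 1\right)^{2}}{122}\right) - -280433 = \left(1 - \frac{\left(6 + 2\right)^{2}}{122}\right) + 280433 = \left(1 - \frac{8^{2}}{122}\right) + 280433 = \left(1 - \frac{32}{61}\right) + 280433 = \frac{29}{61} + 280433 = \frac{17106442}{61}$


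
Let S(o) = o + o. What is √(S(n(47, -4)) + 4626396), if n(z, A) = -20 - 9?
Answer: √4626338 ≈ 2150.9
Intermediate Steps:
n(z, A) = -29
S(o) = 2*o
√(S(n(47, -4)) + 4626396) = √(2*(-29) + 4626396) = √(-58 + 4626396) = √4626338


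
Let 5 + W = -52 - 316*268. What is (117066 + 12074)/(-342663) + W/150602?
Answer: -48487718215/51605733126 ≈ -0.93958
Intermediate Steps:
W = -84745 (W = -5 + (-52 - 316*268) = -5 + (-52 - 84688) = -5 - 84740 = -84745)
(117066 + 12074)/(-342663) + W/150602 = (117066 + 12074)/(-342663) - 84745/150602 = 129140*(-1/342663) - 84745*1/150602 = -129140/342663 - 84745/150602 = -48487718215/51605733126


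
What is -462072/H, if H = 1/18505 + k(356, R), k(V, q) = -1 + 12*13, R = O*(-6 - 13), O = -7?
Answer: -712553530/239023 ≈ -2981.1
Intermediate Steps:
R = 133 (R = -7*(-6 - 13) = -7*(-19) = 133)
k(V, q) = 155 (k(V, q) = -1 + 156 = 155)
H = 2868276/18505 (H = 1/18505 + 155 = 2868276/18505 ≈ 155.00)
-462072/H = -462072/2868276/18505 = -462072*18505/2868276 = -712553530/239023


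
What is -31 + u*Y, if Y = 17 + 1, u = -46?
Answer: -859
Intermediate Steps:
Y = 18
-31 + u*Y = -31 - 46*18 = -31 - 828 = -859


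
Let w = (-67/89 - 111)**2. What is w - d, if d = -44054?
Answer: 447874650/7921 ≈ 56543.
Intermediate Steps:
w = 98922916/7921 (w = (-67*1/89 - 111)**2 = (-67/89 - 111)**2 = (-9946/89)**2 = 98922916/7921 ≈ 12489.)
w - d = 98922916/7921 - 1*(-44054) = 98922916/7921 + 44054 = 447874650/7921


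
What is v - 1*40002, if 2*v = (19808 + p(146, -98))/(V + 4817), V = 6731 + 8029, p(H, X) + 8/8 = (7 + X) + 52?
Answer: -783109270/19577 ≈ -40002.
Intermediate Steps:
p(H, X) = 58 + X (p(H, X) = -1 + ((7 + X) + 52) = -1 + (59 + X) = 58 + X)
V = 14760
v = 9884/19577 (v = ((19808 + (58 - 98))/(14760 + 4817))/2 = ((19808 - 40)/19577)/2 = (19768*(1/19577))/2 = (½)*(19768/19577) = 9884/19577 ≈ 0.50488)
v - 1*40002 = 9884/19577 - 1*40002 = 9884/19577 - 40002 = -783109270/19577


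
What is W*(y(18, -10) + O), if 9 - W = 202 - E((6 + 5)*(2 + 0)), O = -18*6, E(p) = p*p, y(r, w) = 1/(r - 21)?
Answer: -31525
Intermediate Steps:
y(r, w) = 1/(-21 + r)
E(p) = p²
O = -108
W = 291 (W = 9 - (202 - ((6 + 5)*(2 + 0))²) = 9 - (202 - (11*2)²) = 9 - (202 - 1*22²) = 9 - (202 - 1*484) = 9 - (202 - 484) = 9 - 1*(-282) = 9 + 282 = 291)
W*(y(18, -10) + O) = 291*(1/(-21 + 18) - 108) = 291*(1/(-3) - 108) = 291*(-⅓ - 108) = 291*(-325/3) = -31525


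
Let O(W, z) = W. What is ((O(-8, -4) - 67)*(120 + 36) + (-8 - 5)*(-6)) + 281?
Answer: -11341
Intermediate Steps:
((O(-8, -4) - 67)*(120 + 36) + (-8 - 5)*(-6)) + 281 = ((-8 - 67)*(120 + 36) + (-8 - 5)*(-6)) + 281 = (-75*156 - 13*(-6)) + 281 = (-11700 + 78) + 281 = -11622 + 281 = -11341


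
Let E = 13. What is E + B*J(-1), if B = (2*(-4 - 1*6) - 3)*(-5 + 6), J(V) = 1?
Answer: -10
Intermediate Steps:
B = -23 (B = (2*(-4 - 6) - 3)*1 = (2*(-10) - 3)*1 = (-20 - 3)*1 = -23*1 = -23)
E + B*J(-1) = 13 - 23*1 = 13 - 23 = -10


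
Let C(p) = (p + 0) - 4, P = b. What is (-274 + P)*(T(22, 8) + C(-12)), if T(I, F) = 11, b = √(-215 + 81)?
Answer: 1370 - 5*I*√134 ≈ 1370.0 - 57.879*I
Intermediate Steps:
b = I*√134 (b = √(-134) = I*√134 ≈ 11.576*I)
P = I*√134 ≈ 11.576*I
C(p) = -4 + p (C(p) = p - 4 = -4 + p)
(-274 + P)*(T(22, 8) + C(-12)) = (-274 + I*√134)*(11 + (-4 - 12)) = (-274 + I*√134)*(11 - 16) = (-274 + I*√134)*(-5) = 1370 - 5*I*√134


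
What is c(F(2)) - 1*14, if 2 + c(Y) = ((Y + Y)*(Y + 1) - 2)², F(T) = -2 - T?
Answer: 468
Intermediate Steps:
c(Y) = -2 + (-2 + 2*Y*(1 + Y))² (c(Y) = -2 + ((Y + Y)*(Y + 1) - 2)² = -2 + ((2*Y)*(1 + Y) - 2)² = -2 + (2*Y*(1 + Y) - 2)² = -2 + (-2 + 2*Y*(1 + Y))²)
c(F(2)) - 1*14 = (-2 + 4*(-1 + (-2 - 1*2) + (-2 - 1*2)²)²) - 1*14 = (-2 + 4*(-1 + (-2 - 2) + (-2 - 2)²)²) - 14 = (-2 + 4*(-1 - 4 + (-4)²)²) - 14 = (-2 + 4*(-1 - 4 + 16)²) - 14 = (-2 + 4*11²) - 14 = (-2 + 4*121) - 14 = (-2 + 484) - 14 = 482 - 14 = 468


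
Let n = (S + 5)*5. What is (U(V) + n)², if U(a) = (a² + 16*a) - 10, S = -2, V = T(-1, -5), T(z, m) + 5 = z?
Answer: 3025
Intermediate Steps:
T(z, m) = -5 + z
V = -6 (V = -5 - 1 = -6)
U(a) = -10 + a² + 16*a
n = 15 (n = (-2 + 5)*5 = 3*5 = 15)
(U(V) + n)² = ((-10 + (-6)² + 16*(-6)) + 15)² = ((-10 + 36 - 96) + 15)² = (-70 + 15)² = (-55)² = 3025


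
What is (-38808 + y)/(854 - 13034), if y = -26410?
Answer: 32609/6090 ≈ 5.3545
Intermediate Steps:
(-38808 + y)/(854 - 13034) = (-38808 - 26410)/(854 - 13034) = -65218/(-12180) = -65218*(-1/12180) = 32609/6090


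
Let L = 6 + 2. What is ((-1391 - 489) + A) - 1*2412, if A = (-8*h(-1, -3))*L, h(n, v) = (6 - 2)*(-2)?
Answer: -3780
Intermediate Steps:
h(n, v) = -8 (h(n, v) = 4*(-2) = -8)
L = 8
A = 512 (A = -8*(-8)*8 = 64*8 = 512)
((-1391 - 489) + A) - 1*2412 = ((-1391 - 489) + 512) - 1*2412 = (-1880 + 512) - 2412 = -1368 - 2412 = -3780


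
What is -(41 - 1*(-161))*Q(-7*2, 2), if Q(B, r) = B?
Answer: 2828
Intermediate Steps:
-(41 - 1*(-161))*Q(-7*2, 2) = -(41 - 1*(-161))*(-7*2) = -(41 + 161)*(-14) = -202*(-14) = -1*(-2828) = 2828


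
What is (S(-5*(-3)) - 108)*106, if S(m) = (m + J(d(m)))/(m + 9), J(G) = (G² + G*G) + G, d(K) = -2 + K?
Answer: -19663/2 ≈ -9831.5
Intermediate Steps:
J(G) = G + 2*G² (J(G) = (G² + G²) + G = 2*G² + G = G + 2*G²)
S(m) = (m + (-3 + 2*m)*(-2 + m))/(9 + m) (S(m) = (m + (-2 + m)*(1 + 2*(-2 + m)))/(m + 9) = (m + (-2 + m)*(1 + (-4 + 2*m)))/(9 + m) = (m + (-2 + m)*(-3 + 2*m))/(9 + m) = (m + (-3 + 2*m)*(-2 + m))/(9 + m))
(S(-5*(-3)) - 108)*106 = ((-5*(-3) + (-3 + 2*(-5*(-3)))*(-2 - 5*(-3)))/(9 - 5*(-3)) - 108)*106 = ((15 + (-3 + 2*15)*(-2 + 15))/(9 + 15) - 108)*106 = ((15 + (-3 + 30)*13)/24 - 108)*106 = ((15 + 27*13)/24 - 108)*106 = ((15 + 351)/24 - 108)*106 = ((1/24)*366 - 108)*106 = (61/4 - 108)*106 = -371/4*106 = -19663/2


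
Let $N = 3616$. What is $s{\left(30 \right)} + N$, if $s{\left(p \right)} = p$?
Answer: $3646$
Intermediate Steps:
$s{\left(30 \right)} + N = 30 + 3616 = 3646$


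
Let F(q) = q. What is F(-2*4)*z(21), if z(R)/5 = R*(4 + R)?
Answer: -21000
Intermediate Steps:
z(R) = 5*R*(4 + R) (z(R) = 5*(R*(4 + R)) = 5*R*(4 + R))
F(-2*4)*z(21) = (-2*4)*(5*21*(4 + 21)) = -40*21*25 = -8*2625 = -21000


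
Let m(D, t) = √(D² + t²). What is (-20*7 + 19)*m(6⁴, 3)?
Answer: -1815*√7465 ≈ -1.5682e+5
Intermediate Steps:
(-20*7 + 19)*m(6⁴, 3) = (-20*7 + 19)*√((6⁴)² + 3²) = (-140 + 19)*√(1296² + 9) = -121*√(1679616 + 9) = -1815*√7465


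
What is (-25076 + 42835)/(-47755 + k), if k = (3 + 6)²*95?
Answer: -17759/40060 ≈ -0.44331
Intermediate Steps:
k = 7695 (k = 9²*95 = 81*95 = 7695)
(-25076 + 42835)/(-47755 + k) = (-25076 + 42835)/(-47755 + 7695) = 17759/(-40060) = 17759*(-1/40060) = -17759/40060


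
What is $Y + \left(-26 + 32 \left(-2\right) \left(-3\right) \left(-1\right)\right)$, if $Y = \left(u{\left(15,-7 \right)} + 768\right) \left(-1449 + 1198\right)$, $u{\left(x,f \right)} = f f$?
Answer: $-205285$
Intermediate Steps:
$u{\left(x,f \right)} = f^{2}$
$Y = -205067$ ($Y = \left(\left(-7\right)^{2} + 768\right) \left(-1449 + 1198\right) = \left(49 + 768\right) \left(-251\right) = 817 \left(-251\right) = -205067$)
$Y + \left(-26 + 32 \left(-2\right) \left(-3\right) \left(-1\right)\right) = -205067 + \left(-26 + 32 \left(-2\right) \left(-3\right) \left(-1\right)\right) = -205067 + \left(-26 + 32 \cdot 6 \left(-1\right)\right) = -205067 + \left(-26 + 32 \left(-6\right)\right) = -205067 - 218 = -205285$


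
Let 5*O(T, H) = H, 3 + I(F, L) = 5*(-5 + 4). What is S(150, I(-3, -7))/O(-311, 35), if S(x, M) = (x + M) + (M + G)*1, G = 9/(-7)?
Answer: 929/49 ≈ 18.959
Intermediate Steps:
G = -9/7 (G = 9*(-⅐) = -9/7 ≈ -1.2857)
I(F, L) = -8 (I(F, L) = -3 + 5*(-5 + 4) = -3 + 5*(-1) = -3 - 5 = -8)
O(T, H) = H/5
S(x, M) = -9/7 + x + 2*M (S(x, M) = (x + M) + (M - 9/7)*1 = (M + x) + (-9/7 + M)*1 = (M + x) + (-9/7 + M) = -9/7 + x + 2*M)
S(150, I(-3, -7))/O(-311, 35) = (-9/7 + 150 + 2*(-8))/(((⅕)*35)) = (-9/7 + 150 - 16)/7 = (929/7)*(⅐) = 929/49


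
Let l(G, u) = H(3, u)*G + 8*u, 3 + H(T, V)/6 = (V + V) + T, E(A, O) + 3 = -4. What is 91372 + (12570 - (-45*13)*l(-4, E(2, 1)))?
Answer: 267742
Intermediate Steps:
E(A, O) = -7 (E(A, O) = -3 - 4 = -7)
H(T, V) = -18 + 6*T + 12*V (H(T, V) = -18 + 6*((V + V) + T) = -18 + 6*(2*V + T) = -18 + 6*(T + 2*V) = -18 + (6*T + 12*V) = -18 + 6*T + 12*V)
l(G, u) = 8*u + 12*G*u (l(G, u) = (-18 + 6*3 + 12*u)*G + 8*u = (-18 + 18 + 12*u)*G + 8*u = (12*u)*G + 8*u = 12*G*u + 8*u = 8*u + 12*G*u)
91372 + (12570 - (-45*13)*l(-4, E(2, 1))) = 91372 + (12570 - (-45*13)*4*(-7)*(2 + 3*(-4))) = 91372 + (12570 - (-585)*4*(-7)*(2 - 12)) = 91372 + (12570 - (-585)*4*(-7)*(-10)) = 91372 + (12570 - (-585)*280) = 91372 + (12570 - 1*(-163800)) = 91372 + (12570 + 163800) = 91372 + 176370 = 267742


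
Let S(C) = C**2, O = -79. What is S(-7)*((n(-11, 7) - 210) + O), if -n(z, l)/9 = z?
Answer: -9310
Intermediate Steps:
n(z, l) = -9*z
S(-7)*((n(-11, 7) - 210) + O) = (-7)**2*((-9*(-11) - 210) - 79) = 49*((99 - 210) - 79) = 49*(-111 - 79) = 49*(-190) = -9310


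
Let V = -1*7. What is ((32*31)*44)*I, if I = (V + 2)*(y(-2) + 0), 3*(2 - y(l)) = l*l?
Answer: -436480/3 ≈ -1.4549e+5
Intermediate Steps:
y(l) = 2 - l²/3 (y(l) = 2 - l*l/3 = 2 - l²/3)
V = -7
I = -10/3 (I = (-7 + 2)*((2 - ⅓*(-2)²) + 0) = -5*((2 - ⅓*4) + 0) = -5*((2 - 4/3) + 0) = -5*(⅔ + 0) = -5*⅔ = -10/3 ≈ -3.3333)
((32*31)*44)*I = ((32*31)*44)*(-10/3) = (992*44)*(-10/3) = 43648*(-10/3) = -436480/3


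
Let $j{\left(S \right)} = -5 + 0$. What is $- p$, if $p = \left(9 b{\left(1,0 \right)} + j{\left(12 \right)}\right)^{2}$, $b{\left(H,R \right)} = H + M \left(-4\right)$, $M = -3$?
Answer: $-12544$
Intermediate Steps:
$b{\left(H,R \right)} = 12 + H$ ($b{\left(H,R \right)} = H - -12 = H + 12 = 12 + H$)
$j{\left(S \right)} = -5$
$p = 12544$ ($p = \left(9 \left(12 + 1\right) - 5\right)^{2} = \left(9 \cdot 13 - 5\right)^{2} = \left(117 - 5\right)^{2} = 112^{2} = 12544$)
$- p = \left(-1\right) 12544 = -12544$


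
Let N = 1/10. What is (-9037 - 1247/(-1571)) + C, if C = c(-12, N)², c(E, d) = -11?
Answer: -14005789/1571 ≈ -8915.2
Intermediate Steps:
N = ⅒ ≈ 0.10000
C = 121 (C = (-11)² = 121)
(-9037 - 1247/(-1571)) + C = (-9037 - 1247/(-1571)) + 121 = (-9037 - 1247*(-1/1571)) + 121 = (-9037 + 1247/1571) + 121 = -14195880/1571 + 121 = -14005789/1571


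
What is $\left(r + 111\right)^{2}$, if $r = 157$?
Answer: $71824$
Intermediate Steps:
$\left(r + 111\right)^{2} = \left(157 + 111\right)^{2} = 268^{2} = 71824$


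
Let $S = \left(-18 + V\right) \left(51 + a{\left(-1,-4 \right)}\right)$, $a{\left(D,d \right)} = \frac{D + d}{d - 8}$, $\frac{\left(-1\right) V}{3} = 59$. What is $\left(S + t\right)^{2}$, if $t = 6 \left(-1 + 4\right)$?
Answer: $\frac{1602641089}{16} \approx 1.0017 \cdot 10^{8}$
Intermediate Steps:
$V = -177$ ($V = \left(-3\right) 59 = -177$)
$a{\left(D,d \right)} = \frac{D + d}{-8 + d}$
$t = 18$ ($t = 6 \cdot 3 = 18$)
$S = - \frac{40105}{4}$ ($S = \left(-18 - 177\right) \left(51 + \frac{-1 - 4}{-8 - 4}\right) = - 195 \left(51 + \frac{1}{-12} \left(-5\right)\right) = - 195 \left(51 - - \frac{5}{12}\right) = - 195 \left(51 + \frac{5}{12}\right) = \left(-195\right) \frac{617}{12} = - \frac{40105}{4} \approx -10026.0$)
$\left(S + t\right)^{2} = \left(- \frac{40105}{4} + 18\right)^{2} = \left(- \frac{40033}{4}\right)^{2} = \frac{1602641089}{16}$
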